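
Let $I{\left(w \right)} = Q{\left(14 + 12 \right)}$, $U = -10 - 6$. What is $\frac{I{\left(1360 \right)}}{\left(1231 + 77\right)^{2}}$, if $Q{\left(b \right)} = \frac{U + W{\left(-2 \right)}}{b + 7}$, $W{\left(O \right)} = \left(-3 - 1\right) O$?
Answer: $- \frac{1}{7057314} \approx -1.417 \cdot 10^{-7}$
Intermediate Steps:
$W{\left(O \right)} = - 4 O$
$U = -16$
$Q{\left(b \right)} = - \frac{8}{7 + b}$ ($Q{\left(b \right)} = \frac{-16 - -8}{b + 7} = \frac{-16 + 8}{7 + b} = - \frac{8}{7 + b}$)
$I{\left(w \right)} = - \frac{8}{33}$ ($I{\left(w \right)} = - \frac{8}{7 + \left(14 + 12\right)} = - \frac{8}{7 + 26} = - \frac{8}{33}$)
$\frac{I{\left(1360 \right)}}{\left(1231 + 77\right)^{2}} = - \frac{8}{33 \left(1231 + 77\right)^{2}} = - \frac{8}{33 \cdot 1308^{2}} = - \frac{8}{33 \cdot 1710864} = \left(- \frac{8}{33}\right) \frac{1}{1710864} = - \frac{1}{7057314}$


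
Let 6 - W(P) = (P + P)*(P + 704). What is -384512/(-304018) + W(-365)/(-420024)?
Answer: 29706305/43972058 ≈ 0.67557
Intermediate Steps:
W(P) = 6 - 2*P*(704 + P) (W(P) = 6 - (P + P)*(P + 704) = 6 - 2*P*(704 + P))
-384512/(-304018) + W(-365)/(-420024) = -384512/(-304018) + (6 - 1408*(-365) - 2*(-365)²)/(-420024) = -384512*(-1/304018) + (6 + 513920 - 2*133225)*(-1/420024) = 192256/152009 + (6 + 513920 - 266450)*(-1/420024) = 192256/152009 + 247476*(-1/420024) = 192256/152009 - 20623/35002 = 29706305/43972058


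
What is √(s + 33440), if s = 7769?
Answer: 203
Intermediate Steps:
√(s + 33440) = √(7769 + 33440) = √41209 = 203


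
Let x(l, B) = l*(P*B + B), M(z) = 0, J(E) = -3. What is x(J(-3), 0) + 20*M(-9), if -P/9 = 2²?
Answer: 0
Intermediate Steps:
P = -36 (P = -9*2² = -9*4 = -36)
x(l, B) = -35*B*l (x(l, B) = l*(-36*B + B) = l*(-35*B) = -35*B*l)
x(J(-3), 0) + 20*M(-9) = -35*0*(-3) + 20*0 = 0 + 0 = 0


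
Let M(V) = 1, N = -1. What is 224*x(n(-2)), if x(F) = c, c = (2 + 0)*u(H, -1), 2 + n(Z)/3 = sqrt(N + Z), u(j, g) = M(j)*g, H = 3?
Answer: -448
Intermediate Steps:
u(j, g) = g (u(j, g) = 1*g = g)
n(Z) = -6 + 3*sqrt(-1 + Z)
c = -2 (c = (2 + 0)*(-1) = 2*(-1) = -2)
x(F) = -2
224*x(n(-2)) = 224*(-2) = -448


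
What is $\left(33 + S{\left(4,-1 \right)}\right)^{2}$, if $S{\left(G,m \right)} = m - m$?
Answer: $1089$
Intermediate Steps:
$S{\left(G,m \right)} = 0$
$\left(33 + S{\left(4,-1 \right)}\right)^{2} = \left(33 + 0\right)^{2} = 33^{2} = 1089$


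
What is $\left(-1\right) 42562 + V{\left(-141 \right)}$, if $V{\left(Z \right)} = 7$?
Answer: $-42555$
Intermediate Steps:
$\left(-1\right) 42562 + V{\left(-141 \right)} = \left(-1\right) 42562 + 7 = -42562 + 7 = -42555$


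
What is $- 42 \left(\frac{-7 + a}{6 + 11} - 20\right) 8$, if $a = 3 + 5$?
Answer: $\frac{113904}{17} \approx 6700.2$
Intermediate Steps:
$a = 8$
$- 42 \left(\frac{-7 + a}{6 + 11} - 20\right) 8 = - 42 \left(\frac{-7 + 8}{6 + 11} - 20\right) 8 = - 42 \left(1 \cdot \frac{1}{17} - 20\right) 8 = - 42 \left(\frac{1}{17} - 20\right) 8 = \left(-42\right) \left(- \frac{339}{17}\right) 8 = \frac{14238}{17} \cdot 8 = \frac{113904}{17}$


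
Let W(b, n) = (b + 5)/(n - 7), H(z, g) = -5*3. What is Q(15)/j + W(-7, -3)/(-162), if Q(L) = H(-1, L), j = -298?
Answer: 2963/60345 ≈ 0.049101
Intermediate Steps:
H(z, g) = -15
W(b, n) = (5 + b)/(-7 + n)
Q(L) = -15
Q(15)/j + W(-7, -3)/(-162) = -15/(-298) + ((5 - 7)/(-7 - 3))/(-162) = -15*(-1/298) + (-2/(-10))*(-1/162) = 15/298 - ⅒*(-2)*(-1/162) = 15/298 + (⅕)*(-1/162) = 15/298 - 1/810 = 2963/60345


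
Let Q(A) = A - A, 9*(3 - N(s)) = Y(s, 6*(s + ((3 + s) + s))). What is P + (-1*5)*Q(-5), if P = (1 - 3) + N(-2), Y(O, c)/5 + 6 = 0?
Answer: 13/3 ≈ 4.3333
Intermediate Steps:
Y(O, c) = -30 (Y(O, c) = -30 + 5*0 = -30 + 0 = -30)
N(s) = 19/3 (N(s) = 3 - 1/9*(-30) = 3 + 10/3 = 19/3)
Q(A) = 0
P = 13/3 (P = (1 - 3) + 19/3 = -2 + 19/3 = 13/3 ≈ 4.3333)
P + (-1*5)*Q(-5) = 13/3 - 1*5*0 = 13/3 - 5*0 = 13/3 + 0 = 13/3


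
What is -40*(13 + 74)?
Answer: -3480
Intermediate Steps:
-40*(13 + 74) = -40*87 = -3480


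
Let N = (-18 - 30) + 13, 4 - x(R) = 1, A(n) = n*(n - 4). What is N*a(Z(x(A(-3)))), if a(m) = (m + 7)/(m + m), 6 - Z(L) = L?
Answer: -175/3 ≈ -58.333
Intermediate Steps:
A(n) = n*(-4 + n)
x(R) = 3 (x(R) = 4 - 1*1 = 4 - 1 = 3)
Z(L) = 6 - L
N = -35 (N = -48 + 13 = -35)
a(m) = (7 + m)/(2*m) (a(m) = (7 + m)/((2*m)) = (7 + m)*(1/(2*m)) = (7 + m)/(2*m))
N*a(Z(x(A(-3)))) = -35*(7 + (6 - 1*3))/(2*(6 - 1*3)) = -35*(7 + (6 - 3))/(2*(6 - 3)) = -35*(7 + 3)/(2*3) = -35*10/(2*3) = -35*5/3 = -175/3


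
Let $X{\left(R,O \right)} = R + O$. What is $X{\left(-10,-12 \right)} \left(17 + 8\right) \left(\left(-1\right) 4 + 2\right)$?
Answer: $1100$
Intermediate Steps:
$X{\left(R,O \right)} = O + R$
$X{\left(-10,-12 \right)} \left(17 + 8\right) \left(\left(-1\right) 4 + 2\right) = \left(-12 - 10\right) \left(17 + 8\right) \left(\left(-1\right) 4 + 2\right) = - 22 \cdot 25 \left(-4 + 2\right) = - 22 \cdot 25 \left(-2\right) = \left(-22\right) \left(-50\right) = 1100$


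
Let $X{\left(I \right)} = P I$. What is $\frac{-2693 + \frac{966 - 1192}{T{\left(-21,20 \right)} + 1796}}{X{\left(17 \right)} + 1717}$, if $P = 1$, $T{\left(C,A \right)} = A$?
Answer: $- \frac{815119}{524824} \approx -1.5531$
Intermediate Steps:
$X{\left(I \right)} = I$ ($X{\left(I \right)} = 1 I = I$)
$\frac{-2693 + \frac{966 - 1192}{T{\left(-21,20 \right)} + 1796}}{X{\left(17 \right)} + 1717} = \frac{-2693 + \frac{966 - 1192}{20 + 1796}}{17 + 1717} = \frac{-2693 + \frac{966 - 1192}{1816}}{1734} = \left(-2693 + \left(966 - 1192\right) \frac{1}{1816}\right) \frac{1}{1734} = \left(-2693 - \frac{113}{908}\right) \frac{1}{1734} = \left(- \frac{2445357}{908}\right) \frac{1}{1734} = - \frac{815119}{524824}$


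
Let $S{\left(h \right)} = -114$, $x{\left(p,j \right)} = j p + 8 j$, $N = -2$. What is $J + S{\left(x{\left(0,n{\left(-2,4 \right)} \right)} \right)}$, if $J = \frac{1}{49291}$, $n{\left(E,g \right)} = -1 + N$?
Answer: $- \frac{5619173}{49291} \approx -114.0$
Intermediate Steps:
$n{\left(E,g \right)} = -3$ ($n{\left(E,g \right)} = -1 - 2 = -3$)
$x{\left(p,j \right)} = 8 j + j p$
$J = \frac{1}{49291} \approx 2.0288 \cdot 10^{-5}$
$J + S{\left(x{\left(0,n{\left(-2,4 \right)} \right)} \right)} = \frac{1}{49291} - 114 = - \frac{5619173}{49291}$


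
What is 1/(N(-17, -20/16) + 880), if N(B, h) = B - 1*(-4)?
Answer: 1/867 ≈ 0.0011534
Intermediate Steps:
N(B, h) = 4 + B (N(B, h) = B + 4 = 4 + B)
1/(N(-17, -20/16) + 880) = 1/((4 - 17) + 880) = 1/(-13 + 880) = 1/867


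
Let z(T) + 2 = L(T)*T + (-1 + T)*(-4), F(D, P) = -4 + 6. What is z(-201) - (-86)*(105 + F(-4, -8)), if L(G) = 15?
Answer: 6993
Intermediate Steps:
F(D, P) = 2
z(T) = 2 + 11*T (z(T) = -2 + (15*T + (-1 + T)*(-4)) = -2 + (15*T + (4 - 4*T)) = -2 + (4 + 11*T) = 2 + 11*T)
z(-201) - (-86)*(105 + F(-4, -8)) = (2 + 11*(-201)) - (-86)*(105 + 2) = (2 - 2211) - (-86)*107 = -2209 - 1*(-9202) = -2209 + 9202 = 6993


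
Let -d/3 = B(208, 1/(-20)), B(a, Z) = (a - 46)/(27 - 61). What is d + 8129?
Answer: 138436/17 ≈ 8143.3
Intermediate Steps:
B(a, Z) = 23/17 - a/34 (B(a, Z) = (-46 + a)/(-34) = (-46 + a)*(-1/34) = 23/17 - a/34)
d = 243/17 (d = -3*(23/17 - 1/34*208) = -3*(23/17 - 104/17) = -3*(-81/17) = 243/17 ≈ 14.294)
d + 8129 = 243/17 + 8129 = 138436/17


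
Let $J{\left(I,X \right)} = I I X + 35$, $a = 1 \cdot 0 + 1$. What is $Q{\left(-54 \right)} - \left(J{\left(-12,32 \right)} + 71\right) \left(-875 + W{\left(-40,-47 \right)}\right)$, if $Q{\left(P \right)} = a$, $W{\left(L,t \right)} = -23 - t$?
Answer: $4011615$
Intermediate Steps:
$a = 1$ ($a = 0 + 1 = 1$)
$Q{\left(P \right)} = 1$
$J{\left(I,X \right)} = 35 + X I^{2}$ ($J{\left(I,X \right)} = I^{2} X + 35 = X I^{2} + 35 = 35 + X I^{2}$)
$Q{\left(-54 \right)} - \left(J{\left(-12,32 \right)} + 71\right) \left(-875 + W{\left(-40,-47 \right)}\right) = 1 - \left(\left(35 + 32 \left(-12\right)^{2}\right) + 71\right) \left(-875 - -24\right) = 1 - \left(\left(35 + 32 \cdot 144\right) + 71\right) \left(-875 + \left(-23 + 47\right)\right) = 1 - \left(\left(35 + 4608\right) + 71\right) \left(-875 + 24\right) = 1 - \left(4643 + 71\right) \left(-851\right) = 1 - 4714 \left(-851\right) = 1 - -4011614 = 1 + 4011614 = 4011615$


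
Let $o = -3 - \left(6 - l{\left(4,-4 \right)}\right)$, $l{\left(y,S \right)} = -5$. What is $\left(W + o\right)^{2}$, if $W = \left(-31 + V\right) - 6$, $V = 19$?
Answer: $1024$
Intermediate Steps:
$W = -18$ ($W = \left(-31 + 19\right) - 6 = -12 - 6 = -18$)
$o = -14$ ($o = -3 - \left(6 - -5\right) = -3 - \left(6 + 5\right) = -3 - 11 = -14$)
$\left(W + o\right)^{2} = \left(-18 - 14\right)^{2} = \left(-32\right)^{2} = 1024$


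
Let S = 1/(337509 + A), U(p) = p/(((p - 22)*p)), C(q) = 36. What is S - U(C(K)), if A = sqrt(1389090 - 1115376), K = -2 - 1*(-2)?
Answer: -37969108747/531589573046 - 49*sqrt(114)/113912051367 ≈ -0.071426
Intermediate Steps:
K = 0 (K = -2 + 2 = 0)
A = 49*sqrt(114) (A = sqrt(273714) = 49*sqrt(114) ≈ 523.18)
U(p) = 1/(-22 + p) (U(p) = p/(((-22 + p)*p)) = p/((p*(-22 + p))) = p*(1/(p*(-22 + p))) = 1/(-22 + p))
S = 1/(337509 + 49*sqrt(114)) ≈ 2.9583e-6
S - U(C(K)) = (112503/37970683789 - 49*sqrt(114)/113912051367) - 1/(-22 + 36) = (112503/37970683789 - 49*sqrt(114)/113912051367) - 1/14 = -37969108747/531589573046 - 49*sqrt(114)/113912051367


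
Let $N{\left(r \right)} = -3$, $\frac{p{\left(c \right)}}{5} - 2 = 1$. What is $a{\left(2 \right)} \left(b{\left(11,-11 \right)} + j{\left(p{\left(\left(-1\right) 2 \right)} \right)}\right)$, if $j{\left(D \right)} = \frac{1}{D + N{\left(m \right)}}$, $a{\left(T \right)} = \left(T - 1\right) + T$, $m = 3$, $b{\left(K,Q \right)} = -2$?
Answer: $- \frac{23}{4} \approx -5.75$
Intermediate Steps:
$p{\left(c \right)} = 15$ ($p{\left(c \right)} = 10 + 5 \cdot 1 = 10 + 5 = 15$)
$a{\left(T \right)} = -1 + 2 T$ ($a{\left(T \right)} = \left(-1 + T\right) + T = -1 + 2 T$)
$j{\left(D \right)} = \frac{1}{-3 + D}$ ($j{\left(D \right)} = \frac{1}{D - 3} = \frac{1}{-3 + D}$)
$a{\left(2 \right)} \left(b{\left(11,-11 \right)} + j{\left(p{\left(\left(-1\right) 2 \right)} \right)}\right) = \left(-1 + 2 \cdot 2\right) \left(-2 + \frac{1}{-3 + 15}\right) = \left(-1 + 4\right) \left(-2 + \frac{1}{12}\right) = 3 \left(-2 + \frac{1}{12}\right) = 3 \left(- \frac{23}{12}\right) = - \frac{23}{4}$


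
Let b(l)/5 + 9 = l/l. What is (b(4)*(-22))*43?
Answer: 37840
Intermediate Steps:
b(l) = -40 (b(l) = -45 + 5*(l/l) = -45 + 5*1 = -45 + 5 = -40)
(b(4)*(-22))*43 = -40*(-22)*43 = 880*43 = 37840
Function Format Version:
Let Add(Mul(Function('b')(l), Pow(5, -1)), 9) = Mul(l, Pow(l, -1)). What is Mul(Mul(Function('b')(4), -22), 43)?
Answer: 37840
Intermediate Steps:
Function('b')(l) = -40 (Function('b')(l) = Add(-45, Mul(5, Mul(l, Pow(l, -1)))) = Add(-45, Mul(5, 1)) = Add(-45, 5) = -40)
Mul(Mul(Function('b')(4), -22), 43) = Mul(Mul(-40, -22), 43) = Mul(880, 43) = 37840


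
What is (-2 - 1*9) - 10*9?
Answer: -101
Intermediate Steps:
(-2 - 1*9) - 10*9 = (-2 - 9) - 90 = -11 - 90 = -101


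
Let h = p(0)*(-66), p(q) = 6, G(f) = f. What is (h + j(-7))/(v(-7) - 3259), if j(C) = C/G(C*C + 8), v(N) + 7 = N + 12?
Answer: 22579/185877 ≈ 0.12147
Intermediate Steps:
v(N) = 5 + N (v(N) = -7 + (N + 12) = -7 + (12 + N) = 5 + N)
h = -396 (h = 6*(-66) = -396)
j(C) = C/(8 + C**2) (j(C) = C/(C*C + 8) = C/(C**2 + 8) = C/(8 + C**2))
(h + j(-7))/(v(-7) - 3259) = (-396 - 7/(8 + (-7)**2))/((5 - 7) - 3259) = (-396 - 7/(8 + 49))/(-2 - 3259) = (-396 - 7/57)/(-3261) = (-396 - 7*1/57)*(-1/3261) = (-396 - 7/57)*(-1/3261) = -22579/57*(-1/3261) = 22579/185877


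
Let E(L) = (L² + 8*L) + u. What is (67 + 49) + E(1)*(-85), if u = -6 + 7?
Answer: -734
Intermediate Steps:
u = 1
E(L) = 1 + L² + 8*L (E(L) = (L² + 8*L) + 1 = 1 + L² + 8*L)
(67 + 49) + E(1)*(-85) = (67 + 49) + (1 + 1² + 8*1)*(-85) = 116 + (1 + 1 + 8)*(-85) = 116 + 10*(-85) = 116 - 850 = -734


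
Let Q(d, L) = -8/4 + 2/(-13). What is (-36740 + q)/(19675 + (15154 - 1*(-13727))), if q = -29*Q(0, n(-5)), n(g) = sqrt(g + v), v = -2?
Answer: -119202/157807 ≈ -0.75537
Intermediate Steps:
n(g) = sqrt(-2 + g) (n(g) = sqrt(g - 2) = sqrt(-2 + g))
Q(d, L) = -28/13 (Q(d, L) = -8*1/4 + 2*(-1/13) = -2 - 2/13 = -28/13)
q = 812/13 (q = -29*(-28/13) = 812/13 ≈ 62.462)
(-36740 + q)/(19675 + (15154 - 1*(-13727))) = (-36740 + 812/13)/(19675 + (15154 - 1*(-13727))) = -476808/(13*(19675 + (15154 + 13727))) = -476808/(13*(19675 + 28881)) = -476808/13/48556 = -476808/13*1/48556 = -119202/157807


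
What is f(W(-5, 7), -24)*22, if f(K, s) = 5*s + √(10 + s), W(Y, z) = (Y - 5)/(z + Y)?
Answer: -2640 + 22*I*√14 ≈ -2640.0 + 82.316*I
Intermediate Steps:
W(Y, z) = (-5 + Y)/(Y + z)
f(K, s) = √(10 + s) + 5*s
f(W(-5, 7), -24)*22 = (√(10 - 24) + 5*(-24))*22 = (√(-14) - 120)*22 = (I*√14 - 120)*22 = (-120 + I*√14)*22 = -2640 + 22*I*√14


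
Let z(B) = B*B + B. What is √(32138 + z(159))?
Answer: √57578 ≈ 239.95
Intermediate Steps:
z(B) = B + B² (z(B) = B² + B = B + B²)
√(32138 + z(159)) = √(32138 + 159*(1 + 159)) = √(32138 + 159*160) = √(32138 + 25440) = √57578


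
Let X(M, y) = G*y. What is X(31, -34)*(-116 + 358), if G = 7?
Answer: -57596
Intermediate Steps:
X(M, y) = 7*y
X(31, -34)*(-116 + 358) = (7*(-34))*(-116 + 358) = -238*242 = -57596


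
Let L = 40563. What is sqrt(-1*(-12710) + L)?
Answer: sqrt(53273) ≈ 230.81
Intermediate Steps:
sqrt(-1*(-12710) + L) = sqrt(-1*(-12710) + 40563) = sqrt(12710 + 40563) = sqrt(53273)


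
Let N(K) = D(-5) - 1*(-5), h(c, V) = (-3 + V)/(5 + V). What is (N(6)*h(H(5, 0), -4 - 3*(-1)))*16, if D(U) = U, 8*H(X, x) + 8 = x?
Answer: 0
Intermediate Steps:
H(X, x) = -1 + x/8
h(c, V) = (-3 + V)/(5 + V)
N(K) = 0 (N(K) = -5 - 1*(-5) = -5 + 5 = 0)
(N(6)*h(H(5, 0), -4 - 3*(-1)))*16 = (0*((-3 + (-4 - 3*(-1)))/(5 + (-4 - 3*(-1)))))*16 = (0*((-3 + (-4 + 3))/(5 + (-4 + 3))))*16 = (0*((-3 - 1)/(5 - 1)))*16 = (0*(-4/4))*16 = (0*((¼)*(-4)))*16 = (0*(-1))*16 = 0*16 = 0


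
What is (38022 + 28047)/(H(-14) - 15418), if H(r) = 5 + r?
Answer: -66069/15427 ≈ -4.2827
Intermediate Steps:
(38022 + 28047)/(H(-14) - 15418) = (38022 + 28047)/((5 - 14) - 15418) = 66069/(-9 - 15418) = 66069/(-15427) = 66069*(-1/15427) = -66069/15427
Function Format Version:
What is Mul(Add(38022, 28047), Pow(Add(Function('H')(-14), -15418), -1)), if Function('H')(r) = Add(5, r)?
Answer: Rational(-66069, 15427) ≈ -4.2827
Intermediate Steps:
Mul(Add(38022, 28047), Pow(Add(Function('H')(-14), -15418), -1)) = Mul(Add(38022, 28047), Pow(Add(Add(5, -14), -15418), -1)) = Mul(66069, Pow(Add(-9, -15418), -1)) = Mul(66069, Pow(-15427, -1)) = Mul(66069, Rational(-1, 15427)) = Rational(-66069, 15427)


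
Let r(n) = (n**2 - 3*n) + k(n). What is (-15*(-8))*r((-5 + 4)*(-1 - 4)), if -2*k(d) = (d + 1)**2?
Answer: -960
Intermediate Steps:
k(d) = -(1 + d)**2/2 (k(d) = -(d + 1)**2/2 = -(1 + d)**2/2)
r(n) = n**2 - 3*n - (1 + n)**2/2 (r(n) = (n**2 - 3*n) - (1 + n)**2/2 = n**2 - 3*n - (1 + n)**2/2)
(-15*(-8))*r((-5 + 4)*(-1 - 4)) = (-15*(-8))*(-1/2 + ((-5 + 4)*(-1 - 4))**2/2 - 4*(-5 + 4)*(-1 - 4)) = 120*(-1/2 + (-1*(-5))**2/2 - (-4)*(-5)) = 120*(-1/2 + (1/2)*5**2 - 4*5) = 120*(-1/2 + (1/2)*25 - 20) = 120*(-1/2 + 25/2 - 20) = 120*(-8) = -960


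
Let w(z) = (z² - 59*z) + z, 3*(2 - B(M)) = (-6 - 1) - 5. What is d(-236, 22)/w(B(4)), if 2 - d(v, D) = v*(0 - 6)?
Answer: 707/156 ≈ 4.5321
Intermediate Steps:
B(M) = 6 (B(M) = 2 - ((-6 - 1) - 5)/3 = 2 - (-7 - 5)/3 = 2 - ⅓*(-12) = 2 + 4 = 6)
d(v, D) = 2 + 6*v (d(v, D) = 2 - v*(0 - 6) = 2 - v*(-6) = 2 - (-6)*v = 2 + 6*v)
w(z) = z² - 58*z
d(-236, 22)/w(B(4)) = (2 + 6*(-236))/((6*(-58 + 6))) = (2 - 1416)/((6*(-52))) = -1414/(-312) = -1414*(-1/312) = 707/156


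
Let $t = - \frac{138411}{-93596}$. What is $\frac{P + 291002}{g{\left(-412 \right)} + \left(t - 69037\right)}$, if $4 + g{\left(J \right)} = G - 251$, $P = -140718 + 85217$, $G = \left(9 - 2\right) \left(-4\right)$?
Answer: $- \frac{22041951596}{6487936309} \approx -3.3974$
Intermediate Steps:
$G = -28$ ($G = 7 \left(-4\right) = -28$)
$P = -55501$
$t = \frac{138411}{93596}$ ($t = \left(-138411\right) \left(- \frac{1}{93596}\right) = \frac{138411}{93596} \approx 1.4788$)
$g{\left(J \right)} = -283$ ($g{\left(J \right)} = -4 - 279 = -283$)
$\frac{P + 291002}{g{\left(-412 \right)} + \left(t - 69037\right)} = \frac{-55501 + 291002}{-283 + \left(\frac{138411}{93596} - 69037\right)} = \frac{235501}{-283 - \frac{6461448641}{93596}} = \frac{235501}{- \frac{6487936309}{93596}} = 235501 \left(- \frac{93596}{6487936309}\right) = - \frac{22041951596}{6487936309}$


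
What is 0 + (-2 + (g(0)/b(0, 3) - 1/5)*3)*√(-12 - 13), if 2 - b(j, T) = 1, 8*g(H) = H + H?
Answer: -13*I ≈ -13.0*I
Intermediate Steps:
g(H) = H/4 (g(H) = (H + H)/8 = (2*H)/8 = H/4)
b(j, T) = 1 (b(j, T) = 2 - 1*1 = 2 - 1 = 1)
0 + (-2 + (g(0)/b(0, 3) - 1/5)*3)*√(-12 - 13) = 0 + (-2 + (((¼)*0)/1 - 1/5)*3)*√(-12 - 13) = 0 + (-2 + (0*1 - 1*⅕)*3)*√(-25) = 0 + (-2 + (0 - ⅕)*3)*(5*I) = 0 + (-2 - ⅕*3)*(5*I) = 0 + (-2 - ⅗)*(5*I) = 0 - 13*I = -13*I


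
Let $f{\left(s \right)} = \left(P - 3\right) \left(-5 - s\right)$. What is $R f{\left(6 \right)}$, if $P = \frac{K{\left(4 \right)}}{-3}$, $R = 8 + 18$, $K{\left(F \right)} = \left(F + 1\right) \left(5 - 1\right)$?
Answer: $\frac{8294}{3} \approx 2764.7$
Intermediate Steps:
$K{\left(F \right)} = 4 + 4 F$ ($K{\left(F \right)} = \left(1 + F\right) 4 = 4 + 4 F$)
$R = 26$
$P = - \frac{20}{3}$ ($P = \frac{4 + 4 \cdot 4}{-3} = \left(4 + 16\right) \left(- \frac{1}{3}\right) = 20 \left(- \frac{1}{3}\right) = - \frac{20}{3} \approx -6.6667$)
$f{\left(s \right)} = \frac{145}{3} + \frac{29 s}{3}$ ($f{\left(s \right)} = \left(- \frac{20}{3} - 3\right) \left(-5 - s\right) = - \frac{29 \left(-5 - s\right)}{3} = \frac{145}{3} + \frac{29 s}{3}$)
$R f{\left(6 \right)} = 26 \left(\frac{145}{3} + \frac{29}{3} \cdot 6\right) = 26 \left(\frac{145}{3} + 58\right) = 26 \cdot \frac{319}{3} = \frac{8294}{3}$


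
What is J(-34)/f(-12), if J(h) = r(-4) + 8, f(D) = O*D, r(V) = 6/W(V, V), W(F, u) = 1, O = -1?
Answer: 7/6 ≈ 1.1667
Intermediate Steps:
r(V) = 6 (r(V) = 6/1 = 6*1 = 6)
f(D) = -D
J(h) = 14 (J(h) = 6 + 8 = 14)
J(-34)/f(-12) = 14/((-1*(-12))) = 14/12 = 14*(1/12) = 7/6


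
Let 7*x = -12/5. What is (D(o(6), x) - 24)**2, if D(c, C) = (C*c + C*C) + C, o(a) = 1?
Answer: 905769216/1500625 ≈ 603.59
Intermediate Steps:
x = -12/35 (x = (-12/5)/7 = (-12*1/5)/7 = (1/7)*(-12/5) = -12/35 ≈ -0.34286)
D(c, C) = C + C**2 + C*c (D(c, C) = (C*c + C**2) + C = (C**2 + C*c) + C = C + C**2 + C*c)
(D(o(6), x) - 24)**2 = (-12*(1 - 12/35 + 1)/35 - 24)**2 = (-12/35*58/35 - 24)**2 = (-696/1225 - 24)**2 = (-30096/1225)**2 = 905769216/1500625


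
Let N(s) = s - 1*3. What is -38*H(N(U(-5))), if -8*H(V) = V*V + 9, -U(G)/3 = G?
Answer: 2907/4 ≈ 726.75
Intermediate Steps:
U(G) = -3*G
N(s) = -3 + s (N(s) = s - 3 = -3 + s)
H(V) = -9/8 - V²/8 (H(V) = -(V*V + 9)/8 = -(V² + 9)/8 = -(9 + V²)/8 = -9/8 - V²/8)
-38*H(N(U(-5))) = -38*(-9/8 - (-3 - 3*(-5))²/8) = -38*(-9/8 - (-3 + 15)²/8) = -38*(-9/8 - ⅛*12²) = -38*(-9/8 - ⅛*144) = -38*(-9/8 - 18) = -38*(-153/8) = 2907/4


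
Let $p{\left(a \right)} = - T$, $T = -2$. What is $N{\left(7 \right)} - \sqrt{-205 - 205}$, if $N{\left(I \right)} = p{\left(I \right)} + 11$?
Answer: $13 - i \sqrt{410} \approx 13.0 - 20.248 i$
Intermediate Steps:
$p{\left(a \right)} = 2$ ($p{\left(a \right)} = \left(-1\right) \left(-2\right) = 2$)
$N{\left(I \right)} = 13$ ($N{\left(I \right)} = 2 + 11 = 13$)
$N{\left(7 \right)} - \sqrt{-205 - 205} = 13 - \sqrt{-205 - 205} = 13 - \sqrt{-410} = 13 - i \sqrt{410}$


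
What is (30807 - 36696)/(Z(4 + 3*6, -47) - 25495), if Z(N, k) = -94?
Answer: 5889/25589 ≈ 0.23014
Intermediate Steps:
(30807 - 36696)/(Z(4 + 3*6, -47) - 25495) = (30807 - 36696)/(-94 - 25495) = -5889/(-25589) = -5889*(-1/25589) = 5889/25589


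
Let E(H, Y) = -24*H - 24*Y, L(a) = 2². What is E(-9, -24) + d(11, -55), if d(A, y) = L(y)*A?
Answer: 836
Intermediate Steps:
L(a) = 4
d(A, y) = 4*A
E(-9, -24) + d(11, -55) = (-24*(-9) - 24*(-24)) + 4*11 = (216 + 576) + 44 = 792 + 44 = 836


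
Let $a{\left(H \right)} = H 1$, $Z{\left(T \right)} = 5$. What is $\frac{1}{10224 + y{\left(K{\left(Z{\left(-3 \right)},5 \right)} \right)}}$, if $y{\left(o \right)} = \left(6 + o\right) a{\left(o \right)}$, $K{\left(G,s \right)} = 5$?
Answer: $\frac{1}{10279} \approx 9.7286 \cdot 10^{-5}$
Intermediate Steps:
$a{\left(H \right)} = H$
$y{\left(o \right)} = o \left(6 + o\right)$ ($y{\left(o \right)} = \left(6 + o\right) o = o \left(6 + o\right)$)
$\frac{1}{10224 + y{\left(K{\left(Z{\left(-3 \right)},5 \right)} \right)}} = \frac{1}{10224 + 5 \left(6 + 5\right)} = \frac{1}{10224 + 5 \cdot 11} = \frac{1}{10224 + 55} = \frac{1}{10279}$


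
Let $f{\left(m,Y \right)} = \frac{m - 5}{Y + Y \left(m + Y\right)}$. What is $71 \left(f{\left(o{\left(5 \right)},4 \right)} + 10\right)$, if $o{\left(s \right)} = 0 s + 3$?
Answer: $\frac{11289}{16} \approx 705.56$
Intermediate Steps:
$o{\left(s \right)} = 3$ ($o{\left(s \right)} = 0 + 3 = 3$)
$f{\left(m,Y \right)} = \frac{-5 + m}{Y + Y \left(Y + m\right)}$
$71 \left(f{\left(o{\left(5 \right)},4 \right)} + 10\right) = 71 \left(\frac{-5 + 3}{4 \left(1 + 4 + 3\right)} + 10\right) = 71 \left(\frac{1}{4} \cdot \frac{1}{8} \left(-2\right) + 10\right) = 71 \left(- \frac{1}{16} + 10\right) = 71 \cdot \frac{159}{16} = \frac{11289}{16}$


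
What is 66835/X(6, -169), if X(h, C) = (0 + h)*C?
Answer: -66835/1014 ≈ -65.912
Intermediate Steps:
X(h, C) = C*h (X(h, C) = h*C = C*h)
66835/X(6, -169) = 66835/((-169*6)) = 66835/(-1014) = 66835*(-1/1014) = -66835/1014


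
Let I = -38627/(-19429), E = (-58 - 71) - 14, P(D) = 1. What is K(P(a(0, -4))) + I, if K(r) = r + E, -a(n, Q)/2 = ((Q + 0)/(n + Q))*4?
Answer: -2720291/19429 ≈ -140.01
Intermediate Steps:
a(n, Q) = -8*Q/(Q + n) (a(n, Q) = -2*(Q + 0)/(n + Q)*4 = -2*Q/(Q + n)*4 = -8*Q/(Q + n))
E = -143 (E = -129 - 14 = -143)
K(r) = -143 + r (K(r) = r - 143 = -143 + r)
I = 38627/19429 (I = -38627*(-1/19429) = 38627/19429 ≈ 1.9881)
K(P(a(0, -4))) + I = (-143 + 1) + 38627/19429 = -142 + 38627/19429 = -2720291/19429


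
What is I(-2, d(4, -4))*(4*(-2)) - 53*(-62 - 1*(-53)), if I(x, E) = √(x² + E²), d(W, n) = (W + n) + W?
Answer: 477 - 16*√5 ≈ 441.22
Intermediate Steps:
d(W, n) = n + 2*W
I(x, E) = √(E² + x²)
I(-2, d(4, -4))*(4*(-2)) - 53*(-62 - 1*(-53)) = √((-4 + 2*4)² + (-2)²)*(4*(-2)) - 53*(-62 - 1*(-53)) = √((-4 + 8)² + 4)*(-8) - 53*(-62 + 53) = √(4² + 4)*(-8) - 53*(-9) = √(16 + 4)*(-8) + 477 = √20*(-8) + 477 = (2*√5)*(-8) + 477 = -16*√5 + 477 = 477 - 16*√5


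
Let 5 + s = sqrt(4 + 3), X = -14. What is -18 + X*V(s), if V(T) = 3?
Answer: -60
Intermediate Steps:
s = -5 + sqrt(7) (s = -5 + sqrt(4 + 3) = -5 + sqrt(7) ≈ -2.3542)
-18 + X*V(s) = -18 - 14*3 = -18 - 42 = -60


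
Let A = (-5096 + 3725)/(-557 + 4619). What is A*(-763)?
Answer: 348691/1354 ≈ 257.53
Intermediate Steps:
A = -457/1354 (A = -1371/4062 = -1371*1/4062 = -457/1354 ≈ -0.33752)
A*(-763) = -457/1354*(-763) = 348691/1354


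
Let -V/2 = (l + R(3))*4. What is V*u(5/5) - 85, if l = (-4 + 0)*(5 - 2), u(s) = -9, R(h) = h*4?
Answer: -85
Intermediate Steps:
R(h) = 4*h
l = -12 (l = -4*3 = -12)
V = 0 (V = -2*(-12 + 4*3)*4 = -2*(-12 + 12)*4 = -0*4 = -2*0 = 0)
V*u(5/5) - 85 = 0*(-9) - 85 = 0 - 85 = -85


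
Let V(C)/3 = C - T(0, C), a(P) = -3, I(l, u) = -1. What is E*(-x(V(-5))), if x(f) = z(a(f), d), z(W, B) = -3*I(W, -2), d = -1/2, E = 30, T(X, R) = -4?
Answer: -90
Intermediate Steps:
d = -½ (d = -1*½ = -½ ≈ -0.50000)
z(W, B) = 3 (z(W, B) = -3*(-1) = 3)
V(C) = 12 + 3*C (V(C) = 3*(C - 1*(-4)) = 3*(C + 4) = 3*(4 + C) = 12 + 3*C)
x(f) = 3
E*(-x(V(-5))) = 30*(-1*3) = 30*(-3) = -90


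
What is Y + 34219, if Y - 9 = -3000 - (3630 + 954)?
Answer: 26644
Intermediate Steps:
Y = -7575 (Y = 9 + (-3000 - (3630 + 954)) = 9 + (-3000 - 1*4584) = 9 + (-3000 - 4584) = 9 - 7584 = -7575)
Y + 34219 = -7575 + 34219 = 26644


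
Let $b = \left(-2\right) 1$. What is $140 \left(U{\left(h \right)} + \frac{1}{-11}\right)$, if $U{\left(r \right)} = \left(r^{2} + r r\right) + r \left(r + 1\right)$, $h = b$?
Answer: $\frac{15260}{11} \approx 1387.3$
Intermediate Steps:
$b = -2$
$h = -2$
$U{\left(r \right)} = 2 r^{2} + r \left(1 + r\right)$ ($U{\left(r \right)} = \left(r^{2} + r^{2}\right) + r \left(1 + r\right) = 2 r^{2} + r \left(1 + r\right)$)
$140 \left(U{\left(h \right)} + \frac{1}{-11}\right) = 140 \left(- 2 \left(1 + 3 \left(-2\right)\right) + \frac{1}{-11}\right) = 140 \left(- 2 \left(1 - 6\right) - \frac{1}{11}\right) = 140 \left(\left(-2\right) \left(-5\right) - \frac{1}{11}\right) = 140 \left(10 - \frac{1}{11}\right) = 140 \cdot \frac{109}{11} = \frac{15260}{11}$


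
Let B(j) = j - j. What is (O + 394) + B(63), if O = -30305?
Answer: -29911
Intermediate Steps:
B(j) = 0
(O + 394) + B(63) = (-30305 + 394) + 0 = -29911 + 0 = -29911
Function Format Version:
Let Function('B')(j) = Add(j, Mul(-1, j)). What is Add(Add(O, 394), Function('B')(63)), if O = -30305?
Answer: -29911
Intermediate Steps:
Function('B')(j) = 0
Add(Add(O, 394), Function('B')(63)) = Add(Add(-30305, 394), 0) = Add(-29911, 0) = -29911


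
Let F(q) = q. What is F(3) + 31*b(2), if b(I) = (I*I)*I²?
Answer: 499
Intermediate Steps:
b(I) = I⁴ (b(I) = I²*I² = I⁴)
F(3) + 31*b(2) = 3 + 31*2⁴ = 3 + 31*16 = 3 + 496 = 499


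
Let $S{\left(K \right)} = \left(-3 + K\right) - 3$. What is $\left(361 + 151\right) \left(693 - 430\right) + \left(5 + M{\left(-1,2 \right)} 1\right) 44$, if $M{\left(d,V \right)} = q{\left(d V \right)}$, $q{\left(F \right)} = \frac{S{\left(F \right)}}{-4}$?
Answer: $134964$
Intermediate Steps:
$S{\left(K \right)} = -6 + K$
$q{\left(F \right)} = \frac{3}{2} - \frac{F}{4}$ ($q{\left(F \right)} = \frac{-6 + F}{-4} = \left(-6 + F\right) \left(- \frac{1}{4}\right) = \frac{3}{2} - \frac{F}{4}$)
$M{\left(d,V \right)} = \frac{3}{2} - \frac{V d}{4}$ ($M{\left(d,V \right)} = \frac{3}{2} - \frac{d V}{4} = \frac{3}{2} - \frac{V d}{4}$)
$\left(361 + 151\right) \left(693 - 430\right) + \left(5 + M{\left(-1,2 \right)} 1\right) 44 = \left(361 + 151\right) \left(693 - 430\right) + \left(5 + \left(\frac{3}{2} - \frac{1}{2} \left(-1\right)\right) 1\right) 44 = 512 \cdot 263 + \left(5 + \left(\frac{3}{2} + \frac{1}{2}\right) 1\right) 44 = 134656 + \left(5 + 2 \cdot 1\right) 44 = 134656 + \left(5 + 2\right) 44 = 134656 + 7 \cdot 44 = 134656 + 308 = 134964$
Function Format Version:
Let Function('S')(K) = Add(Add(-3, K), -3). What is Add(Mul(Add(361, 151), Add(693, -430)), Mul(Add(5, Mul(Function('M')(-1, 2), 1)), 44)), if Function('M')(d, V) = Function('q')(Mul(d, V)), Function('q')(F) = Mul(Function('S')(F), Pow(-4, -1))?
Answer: 134964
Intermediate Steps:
Function('S')(K) = Add(-6, K)
Function('q')(F) = Add(Rational(3, 2), Mul(Rational(-1, 4), F)) (Function('q')(F) = Mul(Add(-6, F), Pow(-4, -1)) = Mul(Add(-6, F), Rational(-1, 4)) = Add(Rational(3, 2), Mul(Rational(-1, 4), F)))
Function('M')(d, V) = Add(Rational(3, 2), Mul(Rational(-1, 4), V, d)) (Function('M')(d, V) = Add(Rational(3, 2), Mul(Rational(-1, 4), Mul(d, V))) = Add(Rational(3, 2), Mul(Rational(-1, 4), Mul(V, d))) = Add(Rational(3, 2), Mul(Rational(-1, 4), V, d)))
Add(Mul(Add(361, 151), Add(693, -430)), Mul(Add(5, Mul(Function('M')(-1, 2), 1)), 44)) = Add(Mul(Add(361, 151), Add(693, -430)), Mul(Add(5, Mul(Add(Rational(3, 2), Mul(Rational(-1, 4), 2, -1)), 1)), 44)) = Add(Mul(512, 263), Mul(Add(5, Mul(Add(Rational(3, 2), Rational(1, 2)), 1)), 44)) = Add(134656, Mul(Add(5, Mul(2, 1)), 44)) = Add(134656, Mul(Add(5, 2), 44)) = Add(134656, Mul(7, 44)) = Add(134656, 308) = 134964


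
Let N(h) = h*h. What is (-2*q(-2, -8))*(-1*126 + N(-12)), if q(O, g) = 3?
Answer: -108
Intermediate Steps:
N(h) = h²
(-2*q(-2, -8))*(-1*126 + N(-12)) = (-2*3)*(-1*126 + (-12)²) = -6*(-126 + 144) = -6*18 = -108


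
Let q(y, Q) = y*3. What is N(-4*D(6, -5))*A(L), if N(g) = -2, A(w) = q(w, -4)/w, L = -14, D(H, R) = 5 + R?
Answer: -6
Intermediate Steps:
q(y, Q) = 3*y
A(w) = 3 (A(w) = (3*w)/w = 3)
N(-4*D(6, -5))*A(L) = -2*3 = -6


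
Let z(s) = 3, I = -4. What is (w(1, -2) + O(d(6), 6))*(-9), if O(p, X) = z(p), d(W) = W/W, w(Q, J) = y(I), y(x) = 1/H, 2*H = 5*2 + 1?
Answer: -315/11 ≈ -28.636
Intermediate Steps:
H = 11/2 (H = (5*2 + 1)/2 = (10 + 1)/2 = (1/2)*11 = 11/2 ≈ 5.5000)
y(x) = 2/11 (y(x) = 1/(11/2) = 2/11)
w(Q, J) = 2/11
d(W) = 1
O(p, X) = 3
(w(1, -2) + O(d(6), 6))*(-9) = (2/11 + 3)*(-9) = (35/11)*(-9) = -315/11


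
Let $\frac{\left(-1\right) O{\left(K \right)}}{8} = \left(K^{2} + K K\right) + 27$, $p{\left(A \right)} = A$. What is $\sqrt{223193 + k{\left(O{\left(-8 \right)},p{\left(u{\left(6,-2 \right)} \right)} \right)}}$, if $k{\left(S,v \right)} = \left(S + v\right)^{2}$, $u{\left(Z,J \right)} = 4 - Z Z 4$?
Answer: $\sqrt{2127593} \approx 1458.6$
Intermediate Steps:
$u{\left(Z,J \right)} = 4 - 4 Z^{2}$ ($u{\left(Z,J \right)} = 4 - Z^{2} \cdot 4 = 4 - 4 Z^{2}$)
$O{\left(K \right)} = -216 - 16 K^{2}$ ($O{\left(K \right)} = - 8 \left(\left(K^{2} + K K\right) + 27\right) = - 8 \left(\left(K^{2} + K^{2}\right) + 27\right) = - 8 \left(2 K^{2} + 27\right) = - 8 \left(27 + 2 K^{2}\right) = -216 - 16 K^{2}$)
$\sqrt{223193 + k{\left(O{\left(-8 \right)},p{\left(u{\left(6,-2 \right)} \right)} \right)}} = \sqrt{223193 + \left(\left(-216 - 16 \left(-8\right)^{2}\right) + \left(4 - 4 \cdot 6^{2}\right)\right)^{2}} = \sqrt{223193 + \left(\left(-216 - 1024\right) + \left(4 - 144\right)\right)^{2}} = \sqrt{223193 + \left(-1240 - 140\right)^{2}} = \sqrt{223193 + \left(-1380\right)^{2}} = \sqrt{223193 + 1904400} = \sqrt{2127593}$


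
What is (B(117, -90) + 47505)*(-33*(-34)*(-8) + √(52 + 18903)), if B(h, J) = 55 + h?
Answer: -427948752 + 47677*√18955 ≈ -4.2138e+8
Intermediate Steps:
(B(117, -90) + 47505)*(-33*(-34)*(-8) + √(52 + 18903)) = ((55 + 117) + 47505)*(-33*(-34)*(-8) + √(52 + 18903)) = (172 + 47505)*(1122*(-8) + √18955) = 47677*(-8976 + √18955) = -427948752 + 47677*√18955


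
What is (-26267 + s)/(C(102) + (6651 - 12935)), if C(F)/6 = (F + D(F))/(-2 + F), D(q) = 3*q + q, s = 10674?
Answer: 77965/31267 ≈ 2.4935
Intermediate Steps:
D(q) = 4*q
C(F) = 30*F/(-2 + F) (C(F) = 6*((F + 4*F)/(-2 + F)) = 6*((5*F)/(-2 + F)) = 6*(5*F/(-2 + F)) = 30*F/(-2 + F))
(-26267 + s)/(C(102) + (6651 - 12935)) = (-26267 + 10674)/(30*102/(-2 + 102) + (6651 - 12935)) = -15593/(30*102/100 - 6284) = -15593/(30*102*(1/100) - 6284) = -15593/(153/5 - 6284) = -15593/(-31267/5) = -15593*(-5/31267) = 77965/31267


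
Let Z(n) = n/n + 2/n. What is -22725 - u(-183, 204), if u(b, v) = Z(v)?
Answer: -2318053/102 ≈ -22726.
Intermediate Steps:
Z(n) = 1 + 2/n
u(b, v) = (2 + v)/v
-22725 - u(-183, 204) = -22725 - (2 + 204)/204 = -22725 - 206/204 = -22725 - 1*103/102 = -22725 - 103/102 = -2318053/102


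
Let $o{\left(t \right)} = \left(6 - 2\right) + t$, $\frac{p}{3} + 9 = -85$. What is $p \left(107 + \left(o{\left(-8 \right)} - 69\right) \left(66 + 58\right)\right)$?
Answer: $2522490$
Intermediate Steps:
$p = -282$ ($p = -27 + 3 \left(-85\right) = -27 - 255 = -282$)
$o{\left(t \right)} = 4 + t$
$p \left(107 + \left(o{\left(-8 \right)} - 69\right) \left(66 + 58\right)\right) = - 282 \left(107 + \left(\left(4 - 8\right) - 69\right) \left(66 + 58\right)\right) = - 282 \left(107 + \left(-4 - 69\right) 124\right) = - 282 \left(107 - 9052\right) = \left(-282\right) \left(-8945\right) = 2522490$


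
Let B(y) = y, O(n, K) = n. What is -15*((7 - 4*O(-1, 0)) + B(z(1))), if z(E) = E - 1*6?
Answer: -90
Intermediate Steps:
z(E) = -6 + E (z(E) = E - 6 = -6 + E)
-15*((7 - 4*O(-1, 0)) + B(z(1))) = -15*((7 - 4*(-1)) + (-6 + 1)) = -15*((7 + 4) - 5) = -15*(11 - 5) = -15*6 = -90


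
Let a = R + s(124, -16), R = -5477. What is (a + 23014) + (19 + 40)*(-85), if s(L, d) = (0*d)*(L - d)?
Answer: 12522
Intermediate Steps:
s(L, d) = 0 (s(L, d) = 0*(L - d) = 0)
a = -5477 (a = -5477 + 0 = -5477)
(a + 23014) + (19 + 40)*(-85) = (-5477 + 23014) + (19 + 40)*(-85) = 17537 + 59*(-85) = 17537 - 5015 = 12522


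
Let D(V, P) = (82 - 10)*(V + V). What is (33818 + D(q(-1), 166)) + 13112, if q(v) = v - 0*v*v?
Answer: 46786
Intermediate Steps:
q(v) = v (q(v) = v - 0*v = v - 1*0 = v + 0 = v)
D(V, P) = 144*V (D(V, P) = 72*(2*V) = 144*V)
(33818 + D(q(-1), 166)) + 13112 = (33818 + 144*(-1)) + 13112 = (33818 - 144) + 13112 = 33674 + 13112 = 46786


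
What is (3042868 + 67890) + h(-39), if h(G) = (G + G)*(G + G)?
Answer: 3116842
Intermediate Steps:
h(G) = 4*G² (h(G) = (2*G)*(2*G) = 4*G²)
(3042868 + 67890) + h(-39) = (3042868 + 67890) + 4*(-39)² = 3110758 + 4*1521 = 3110758 + 6084 = 3116842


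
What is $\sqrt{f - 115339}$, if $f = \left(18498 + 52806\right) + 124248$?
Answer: $7 \sqrt{1637} \approx 283.22$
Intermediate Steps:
$f = 195552$ ($f = 71304 + 124248 = 195552$)
$\sqrt{f - 115339} = \sqrt{195552 - 115339} = \sqrt{80213} = 7 \sqrt{1637}$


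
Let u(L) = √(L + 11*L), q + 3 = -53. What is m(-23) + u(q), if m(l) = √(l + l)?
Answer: I*(√46 + 4*√42) ≈ 32.705*I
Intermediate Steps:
m(l) = √2*√l (m(l) = √(2*l) = √2*√l)
q = -56 (q = -3 - 53 = -56)
u(L) = 2*√3*√L (u(L) = √(12*L) = 2*√3*√L)
m(-23) + u(q) = √2*√(-23) + 2*√3*√(-56) = √2*(I*√23) + 2*√3*(2*I*√14) = I*√46 + 4*I*√42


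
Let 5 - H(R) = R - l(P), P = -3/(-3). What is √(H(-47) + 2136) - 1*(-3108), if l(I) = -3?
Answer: 3108 + √2185 ≈ 3154.7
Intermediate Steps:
P = 1 (P = -3*(-⅓) = 1)
H(R) = 2 - R (H(R) = 5 - (R - 1*(-3)) = 5 - (R + 3) = 5 - (3 + R) = 5 + (-3 - R) = 2 - R)
√(H(-47) + 2136) - 1*(-3108) = √((2 - 1*(-47)) + 2136) - 1*(-3108) = √((2 + 47) + 2136) + 3108 = √(49 + 2136) + 3108 = √2185 + 3108 = 3108 + √2185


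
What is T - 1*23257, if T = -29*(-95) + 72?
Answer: -20430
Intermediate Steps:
T = 2827 (T = 2755 + 72 = 2827)
T - 1*23257 = 2827 - 1*23257 = 2827 - 23257 = -20430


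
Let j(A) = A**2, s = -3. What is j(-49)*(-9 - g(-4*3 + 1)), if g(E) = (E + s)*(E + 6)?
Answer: -189679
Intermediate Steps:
g(E) = (-3 + E)*(6 + E) (g(E) = (E - 3)*(E + 6) = (-3 + E)*(6 + E))
j(-49)*(-9 - g(-4*3 + 1)) = (-49)**2*(-9 - (-18 + (-4*3 + 1)**2 + 3*(-4*3 + 1))) = 2401*(-9 - (-18 + (-12 + 1)**2 + 3*(-12 + 1))) = 2401*(-9 - (-18 + (-11)**2 + 3*(-11))) = 2401*(-9 - (-18 + 121 - 33)) = 2401*(-9 - 1*70) = 2401*(-9 - 70) = 2401*(-79) = -189679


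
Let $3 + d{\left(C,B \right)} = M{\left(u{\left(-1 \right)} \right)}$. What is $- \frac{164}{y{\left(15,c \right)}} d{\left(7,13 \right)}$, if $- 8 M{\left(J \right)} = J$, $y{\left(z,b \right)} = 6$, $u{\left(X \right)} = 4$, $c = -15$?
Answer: $\frac{287}{3} \approx 95.667$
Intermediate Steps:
$M{\left(J \right)} = - \frac{J}{8}$
$d{\left(C,B \right)} = - \frac{7}{2}$ ($d{\left(C,B \right)} = -3 - \frac{1}{2} = - \frac{7}{2}$)
$- \frac{164}{y{\left(15,c \right)}} d{\left(7,13 \right)} = - \frac{164}{6} \left(- \frac{7}{2}\right) = \left(-164\right) \frac{1}{6} \left(- \frac{7}{2}\right) = \left(- \frac{82}{3}\right) \left(- \frac{7}{2}\right) = \frac{287}{3}$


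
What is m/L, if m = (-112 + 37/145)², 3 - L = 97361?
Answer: -262537209/2046951950 ≈ -0.12826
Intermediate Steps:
L = -97358 (L = 3 - 1*97361 = 3 - 97361 = -97358)
m = 262537209/21025 (m = (-112 + 37*(1/145))² = (-112 + 37/145)² = (-16203/145)² = 262537209/21025 ≈ 12487.)
m/L = (262537209/21025)/(-97358) = (262537209/21025)*(-1/97358) = -262537209/2046951950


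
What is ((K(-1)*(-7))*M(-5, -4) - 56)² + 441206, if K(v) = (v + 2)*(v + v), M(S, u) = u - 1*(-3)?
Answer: 446106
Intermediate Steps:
M(S, u) = 3 + u (M(S, u) = u + 3 = 3 + u)
K(v) = 2*v*(2 + v) (K(v) = (2 + v)*(2*v) = 2*v*(2 + v))
((K(-1)*(-7))*M(-5, -4) - 56)² + 441206 = (((2*(-1)*(2 - 1))*(-7))*(3 - 4) - 56)² + 441206 = (((2*(-1)*1)*(-7))*(-1) - 56)² + 441206 = (-2*(-7)*(-1) - 56)² + 441206 = (14*(-1) - 56)² + 441206 = (-14 - 56)² + 441206 = (-70)² + 441206 = 4900 + 441206 = 446106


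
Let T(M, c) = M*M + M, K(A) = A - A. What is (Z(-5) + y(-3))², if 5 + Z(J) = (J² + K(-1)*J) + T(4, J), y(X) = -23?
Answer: 289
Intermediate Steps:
K(A) = 0
T(M, c) = M + M² (T(M, c) = M² + M = M + M²)
Z(J) = 15 + J² (Z(J) = -5 + ((J² + 0*J) + 4*(1 + 4)) = -5 + ((J² + 0) + 4*5) = -5 + (J² + 20) = -5 + (20 + J²) = 15 + J²)
(Z(-5) + y(-3))² = ((15 + (-5)²) - 23)² = ((15 + 25) - 23)² = (40 - 23)² = 17² = 289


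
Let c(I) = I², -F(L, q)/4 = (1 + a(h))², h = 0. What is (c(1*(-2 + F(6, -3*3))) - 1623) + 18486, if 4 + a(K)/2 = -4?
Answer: 830467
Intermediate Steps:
a(K) = -16 (a(K) = -8 + 2*(-4) = -8 - 8 = -16)
F(L, q) = -900 (F(L, q) = -4*(1 - 16)² = -4*(-15)² = -4*225 = -900)
(c(1*(-2 + F(6, -3*3))) - 1623) + 18486 = ((1*(-2 - 900))² - 1623) + 18486 = ((1*(-902))² - 1623) + 18486 = ((-902)² - 1623) + 18486 = (813604 - 1623) + 18486 = 811981 + 18486 = 830467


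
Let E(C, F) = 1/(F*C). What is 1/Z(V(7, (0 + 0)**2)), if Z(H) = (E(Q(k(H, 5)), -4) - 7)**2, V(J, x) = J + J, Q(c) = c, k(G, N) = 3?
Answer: 144/7225 ≈ 0.019931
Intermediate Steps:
V(J, x) = 2*J
E(C, F) = 1/(C*F)
Z(H) = 7225/144 (Z(H) = (1/(3*(-4)) - 7)**2 = ((1/3)*(-1/4) - 7)**2 = (-1/12 - 7)**2 = (-85/12)**2 = 7225/144)
1/Z(V(7, (0 + 0)**2)) = 1/(7225/144) = 144/7225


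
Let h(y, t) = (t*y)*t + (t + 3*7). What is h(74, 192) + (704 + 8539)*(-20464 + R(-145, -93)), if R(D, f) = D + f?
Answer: -188620437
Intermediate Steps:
h(y, t) = 21 + t + y*t**2 (h(y, t) = y*t**2 + (t + 21) = y*t**2 + (21 + t) = 21 + t + y*t**2)
h(74, 192) + (704 + 8539)*(-20464 + R(-145, -93)) = (21 + 192 + 74*192**2) + (704 + 8539)*(-20464 + (-145 - 93)) = (21 + 192 + 74*36864) + 9243*(-20464 - 238) = (21 + 192 + 2727936) + 9243*(-20702) = 2728149 - 191348586 = -188620437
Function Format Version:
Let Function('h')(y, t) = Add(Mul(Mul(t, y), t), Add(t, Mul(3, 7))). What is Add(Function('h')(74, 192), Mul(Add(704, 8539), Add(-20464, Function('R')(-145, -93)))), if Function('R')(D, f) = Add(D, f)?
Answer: -188620437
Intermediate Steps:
Function('h')(y, t) = Add(21, t, Mul(y, Pow(t, 2))) (Function('h')(y, t) = Add(Mul(y, Pow(t, 2)), Add(t, 21)) = Add(Mul(y, Pow(t, 2)), Add(21, t)) = Add(21, t, Mul(y, Pow(t, 2))))
Add(Function('h')(74, 192), Mul(Add(704, 8539), Add(-20464, Function('R')(-145, -93)))) = Add(Add(21, 192, Mul(74, Pow(192, 2))), Mul(Add(704, 8539), Add(-20464, Add(-145, -93)))) = Add(Add(21, 192, Mul(74, 36864)), Mul(9243, Add(-20464, -238))) = Add(Add(21, 192, 2727936), Mul(9243, -20702)) = Add(2728149, -191348586) = -188620437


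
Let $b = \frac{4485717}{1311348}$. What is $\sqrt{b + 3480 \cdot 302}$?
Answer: $\frac{3 \sqrt{5577999958423569}}{218558} \approx 1025.2$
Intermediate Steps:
$b = \frac{1495239}{437116}$ ($b = 4485717 \cdot \frac{1}{1311348} = \frac{1495239}{437116} \approx 3.4207$)
$\sqrt{b + 3480 \cdot 302} = \sqrt{\frac{1495239}{437116} + 3480 \cdot 302} = \sqrt{\frac{1495239}{437116} + 1050960} = \sqrt{\frac{459392926599}{437116}} = \frac{3 \sqrt{5577999958423569}}{218558}$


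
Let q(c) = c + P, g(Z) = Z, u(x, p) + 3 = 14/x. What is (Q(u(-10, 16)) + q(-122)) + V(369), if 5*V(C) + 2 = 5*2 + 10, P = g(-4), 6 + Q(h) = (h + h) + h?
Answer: -708/5 ≈ -141.60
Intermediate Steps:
u(x, p) = -3 + 14/x
Q(h) = -6 + 3*h (Q(h) = -6 + ((h + h) + h) = -6 + (2*h + h) = -6 + 3*h)
P = -4
V(C) = 18/5 (V(C) = -⅖ + (5*2 + 10)/5 = -⅖ + (10 + 10)/5 = -⅖ + (⅕)*20 = -⅖ + 4 = 18/5)
q(c) = -4 + c (q(c) = c - 4 = -4 + c)
(Q(u(-10, 16)) + q(-122)) + V(369) = ((-6 + 3*(-3 + 14/(-10))) + (-4 - 122)) + 18/5 = ((-6 + 3*(-3 + 14*(-⅒))) - 126) + 18/5 = ((-6 + 3*(-3 - 7/5)) - 126) + 18/5 = ((-6 + 3*(-22/5)) - 126) + 18/5 = ((-6 - 66/5) - 126) + 18/5 = (-96/5 - 126) + 18/5 = -726/5 + 18/5 = -708/5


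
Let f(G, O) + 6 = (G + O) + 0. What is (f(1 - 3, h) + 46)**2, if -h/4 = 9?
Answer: 4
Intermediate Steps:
h = -36 (h = -4*9 = -36)
f(G, O) = -6 + G + O (f(G, O) = -6 + ((G + O) + 0) = -6 + (G + O) = -6 + G + O)
(f(1 - 3, h) + 46)**2 = ((-6 + (1 - 3) - 36) + 46)**2 = ((-6 - 2 - 36) + 46)**2 = (-44 + 46)**2 = 2**2 = 4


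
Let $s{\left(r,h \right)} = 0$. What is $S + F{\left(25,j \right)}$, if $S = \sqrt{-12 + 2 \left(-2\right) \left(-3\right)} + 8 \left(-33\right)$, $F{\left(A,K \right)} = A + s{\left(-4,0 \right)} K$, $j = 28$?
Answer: $-239$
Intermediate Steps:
$F{\left(A,K \right)} = A$ ($F{\left(A,K \right)} = A + 0 K = A + 0 = A$)
$S = -264$ ($S = \sqrt{-12 - -12} - 264 = \sqrt{-12 + 12} - 264 = \sqrt{0} - 264 = 0 - 264 = -264$)
$S + F{\left(25,j \right)} = -264 + 25 = -239$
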